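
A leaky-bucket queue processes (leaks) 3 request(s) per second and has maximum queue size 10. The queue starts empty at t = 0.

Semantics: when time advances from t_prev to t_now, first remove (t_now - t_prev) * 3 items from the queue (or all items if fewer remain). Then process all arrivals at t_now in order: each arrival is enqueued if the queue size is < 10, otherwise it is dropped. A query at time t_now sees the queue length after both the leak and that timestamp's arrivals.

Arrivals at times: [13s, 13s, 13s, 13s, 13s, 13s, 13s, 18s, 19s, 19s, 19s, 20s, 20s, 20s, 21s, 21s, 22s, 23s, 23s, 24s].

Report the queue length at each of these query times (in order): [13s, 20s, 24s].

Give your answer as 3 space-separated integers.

Answer: 7 3 1

Derivation:
Queue lengths at query times:
  query t=13s: backlog = 7
  query t=20s: backlog = 3
  query t=24s: backlog = 1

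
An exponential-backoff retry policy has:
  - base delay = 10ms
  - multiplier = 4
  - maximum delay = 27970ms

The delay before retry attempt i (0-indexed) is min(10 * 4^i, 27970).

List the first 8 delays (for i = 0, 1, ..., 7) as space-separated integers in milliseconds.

Answer: 10 40 160 640 2560 10240 27970 27970

Derivation:
Computing each delay:
  i=0: min(10*4^0, 27970) = 10
  i=1: min(10*4^1, 27970) = 40
  i=2: min(10*4^2, 27970) = 160
  i=3: min(10*4^3, 27970) = 640
  i=4: min(10*4^4, 27970) = 2560
  i=5: min(10*4^5, 27970) = 10240
  i=6: min(10*4^6, 27970) = 27970
  i=7: min(10*4^7, 27970) = 27970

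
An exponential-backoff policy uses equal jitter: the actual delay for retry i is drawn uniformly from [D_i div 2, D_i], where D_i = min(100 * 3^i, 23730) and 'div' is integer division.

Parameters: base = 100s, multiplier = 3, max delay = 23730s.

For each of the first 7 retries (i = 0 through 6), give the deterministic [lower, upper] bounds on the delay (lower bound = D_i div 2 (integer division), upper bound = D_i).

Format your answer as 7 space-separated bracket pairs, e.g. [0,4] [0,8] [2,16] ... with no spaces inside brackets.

Answer: [50,100] [150,300] [450,900] [1350,2700] [4050,8100] [11865,23730] [11865,23730]

Derivation:
Computing bounds per retry:
  i=0: D_i=min(100*3^0,23730)=100, bounds=[50,100]
  i=1: D_i=min(100*3^1,23730)=300, bounds=[150,300]
  i=2: D_i=min(100*3^2,23730)=900, bounds=[450,900]
  i=3: D_i=min(100*3^3,23730)=2700, bounds=[1350,2700]
  i=4: D_i=min(100*3^4,23730)=8100, bounds=[4050,8100]
  i=5: D_i=min(100*3^5,23730)=23730, bounds=[11865,23730]
  i=6: D_i=min(100*3^6,23730)=23730, bounds=[11865,23730]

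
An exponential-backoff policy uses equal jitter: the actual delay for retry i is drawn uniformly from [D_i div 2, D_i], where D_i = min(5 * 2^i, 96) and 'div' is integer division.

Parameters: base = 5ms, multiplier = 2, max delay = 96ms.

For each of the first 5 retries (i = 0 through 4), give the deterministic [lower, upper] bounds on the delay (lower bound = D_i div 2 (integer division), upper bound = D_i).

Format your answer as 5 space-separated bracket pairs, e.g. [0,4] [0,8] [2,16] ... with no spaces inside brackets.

Computing bounds per retry:
  i=0: D_i=min(5*2^0,96)=5, bounds=[2,5]
  i=1: D_i=min(5*2^1,96)=10, bounds=[5,10]
  i=2: D_i=min(5*2^2,96)=20, bounds=[10,20]
  i=3: D_i=min(5*2^3,96)=40, bounds=[20,40]
  i=4: D_i=min(5*2^4,96)=80, bounds=[40,80]

Answer: [2,5] [5,10] [10,20] [20,40] [40,80]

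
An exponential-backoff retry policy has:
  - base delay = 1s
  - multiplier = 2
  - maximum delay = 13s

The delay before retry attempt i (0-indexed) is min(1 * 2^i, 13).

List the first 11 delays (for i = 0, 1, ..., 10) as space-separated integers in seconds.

Computing each delay:
  i=0: min(1*2^0, 13) = 1
  i=1: min(1*2^1, 13) = 2
  i=2: min(1*2^2, 13) = 4
  i=3: min(1*2^3, 13) = 8
  i=4: min(1*2^4, 13) = 13
  i=5: min(1*2^5, 13) = 13
  i=6: min(1*2^6, 13) = 13
  i=7: min(1*2^7, 13) = 13
  i=8: min(1*2^8, 13) = 13
  i=9: min(1*2^9, 13) = 13
  i=10: min(1*2^10, 13) = 13

Answer: 1 2 4 8 13 13 13 13 13 13 13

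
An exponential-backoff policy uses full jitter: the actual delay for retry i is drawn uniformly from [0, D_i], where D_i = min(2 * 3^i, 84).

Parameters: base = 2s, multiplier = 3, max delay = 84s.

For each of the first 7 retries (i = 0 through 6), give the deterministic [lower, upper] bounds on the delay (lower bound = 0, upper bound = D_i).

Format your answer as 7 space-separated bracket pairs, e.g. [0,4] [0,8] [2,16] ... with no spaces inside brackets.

Computing bounds per retry:
  i=0: D_i=min(2*3^0,84)=2, bounds=[0,2]
  i=1: D_i=min(2*3^1,84)=6, bounds=[0,6]
  i=2: D_i=min(2*3^2,84)=18, bounds=[0,18]
  i=3: D_i=min(2*3^3,84)=54, bounds=[0,54]
  i=4: D_i=min(2*3^4,84)=84, bounds=[0,84]
  i=5: D_i=min(2*3^5,84)=84, bounds=[0,84]
  i=6: D_i=min(2*3^6,84)=84, bounds=[0,84]

Answer: [0,2] [0,6] [0,18] [0,54] [0,84] [0,84] [0,84]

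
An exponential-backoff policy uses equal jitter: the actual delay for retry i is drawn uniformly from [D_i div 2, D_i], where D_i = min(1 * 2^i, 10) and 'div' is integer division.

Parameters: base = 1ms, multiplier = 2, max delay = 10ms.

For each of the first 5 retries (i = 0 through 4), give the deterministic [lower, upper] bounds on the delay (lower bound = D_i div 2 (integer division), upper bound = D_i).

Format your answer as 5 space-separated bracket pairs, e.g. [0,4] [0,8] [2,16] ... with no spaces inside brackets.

Answer: [0,1] [1,2] [2,4] [4,8] [5,10]

Derivation:
Computing bounds per retry:
  i=0: D_i=min(1*2^0,10)=1, bounds=[0,1]
  i=1: D_i=min(1*2^1,10)=2, bounds=[1,2]
  i=2: D_i=min(1*2^2,10)=4, bounds=[2,4]
  i=3: D_i=min(1*2^3,10)=8, bounds=[4,8]
  i=4: D_i=min(1*2^4,10)=10, bounds=[5,10]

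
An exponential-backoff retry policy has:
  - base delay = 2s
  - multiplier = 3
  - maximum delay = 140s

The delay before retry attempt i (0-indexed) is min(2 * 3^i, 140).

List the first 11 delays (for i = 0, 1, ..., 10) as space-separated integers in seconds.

Computing each delay:
  i=0: min(2*3^0, 140) = 2
  i=1: min(2*3^1, 140) = 6
  i=2: min(2*3^2, 140) = 18
  i=3: min(2*3^3, 140) = 54
  i=4: min(2*3^4, 140) = 140
  i=5: min(2*3^5, 140) = 140
  i=6: min(2*3^6, 140) = 140
  i=7: min(2*3^7, 140) = 140
  i=8: min(2*3^8, 140) = 140
  i=9: min(2*3^9, 140) = 140
  i=10: min(2*3^10, 140) = 140

Answer: 2 6 18 54 140 140 140 140 140 140 140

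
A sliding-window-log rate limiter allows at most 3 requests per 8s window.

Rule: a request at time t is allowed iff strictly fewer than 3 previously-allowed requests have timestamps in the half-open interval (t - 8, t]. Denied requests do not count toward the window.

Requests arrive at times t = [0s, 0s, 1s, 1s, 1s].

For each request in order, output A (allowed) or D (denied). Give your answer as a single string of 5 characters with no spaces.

Tracking allowed requests in the window:
  req#1 t=0s: ALLOW
  req#2 t=0s: ALLOW
  req#3 t=1s: ALLOW
  req#4 t=1s: DENY
  req#5 t=1s: DENY

Answer: AAADD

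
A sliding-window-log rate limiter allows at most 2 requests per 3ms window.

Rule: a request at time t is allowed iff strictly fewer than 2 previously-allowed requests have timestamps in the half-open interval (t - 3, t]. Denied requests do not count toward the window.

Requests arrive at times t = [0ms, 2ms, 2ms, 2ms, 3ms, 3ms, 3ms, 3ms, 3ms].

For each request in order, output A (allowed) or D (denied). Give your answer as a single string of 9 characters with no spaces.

Answer: AADDADDDD

Derivation:
Tracking allowed requests in the window:
  req#1 t=0ms: ALLOW
  req#2 t=2ms: ALLOW
  req#3 t=2ms: DENY
  req#4 t=2ms: DENY
  req#5 t=3ms: ALLOW
  req#6 t=3ms: DENY
  req#7 t=3ms: DENY
  req#8 t=3ms: DENY
  req#9 t=3ms: DENY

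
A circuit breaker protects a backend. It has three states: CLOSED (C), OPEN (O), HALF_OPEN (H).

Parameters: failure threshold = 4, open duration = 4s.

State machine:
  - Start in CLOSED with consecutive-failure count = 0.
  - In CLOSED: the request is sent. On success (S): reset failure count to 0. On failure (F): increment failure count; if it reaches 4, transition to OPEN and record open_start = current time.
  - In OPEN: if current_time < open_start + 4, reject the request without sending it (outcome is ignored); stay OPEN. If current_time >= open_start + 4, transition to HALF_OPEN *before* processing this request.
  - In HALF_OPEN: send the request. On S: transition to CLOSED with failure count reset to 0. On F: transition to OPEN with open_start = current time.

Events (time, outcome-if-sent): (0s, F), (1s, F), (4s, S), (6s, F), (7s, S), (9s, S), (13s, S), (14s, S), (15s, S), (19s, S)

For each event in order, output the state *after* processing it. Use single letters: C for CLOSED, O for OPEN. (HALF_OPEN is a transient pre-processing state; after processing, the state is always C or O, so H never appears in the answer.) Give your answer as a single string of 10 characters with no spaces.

Answer: CCCCCCCCCC

Derivation:
State after each event:
  event#1 t=0s outcome=F: state=CLOSED
  event#2 t=1s outcome=F: state=CLOSED
  event#3 t=4s outcome=S: state=CLOSED
  event#4 t=6s outcome=F: state=CLOSED
  event#5 t=7s outcome=S: state=CLOSED
  event#6 t=9s outcome=S: state=CLOSED
  event#7 t=13s outcome=S: state=CLOSED
  event#8 t=14s outcome=S: state=CLOSED
  event#9 t=15s outcome=S: state=CLOSED
  event#10 t=19s outcome=S: state=CLOSED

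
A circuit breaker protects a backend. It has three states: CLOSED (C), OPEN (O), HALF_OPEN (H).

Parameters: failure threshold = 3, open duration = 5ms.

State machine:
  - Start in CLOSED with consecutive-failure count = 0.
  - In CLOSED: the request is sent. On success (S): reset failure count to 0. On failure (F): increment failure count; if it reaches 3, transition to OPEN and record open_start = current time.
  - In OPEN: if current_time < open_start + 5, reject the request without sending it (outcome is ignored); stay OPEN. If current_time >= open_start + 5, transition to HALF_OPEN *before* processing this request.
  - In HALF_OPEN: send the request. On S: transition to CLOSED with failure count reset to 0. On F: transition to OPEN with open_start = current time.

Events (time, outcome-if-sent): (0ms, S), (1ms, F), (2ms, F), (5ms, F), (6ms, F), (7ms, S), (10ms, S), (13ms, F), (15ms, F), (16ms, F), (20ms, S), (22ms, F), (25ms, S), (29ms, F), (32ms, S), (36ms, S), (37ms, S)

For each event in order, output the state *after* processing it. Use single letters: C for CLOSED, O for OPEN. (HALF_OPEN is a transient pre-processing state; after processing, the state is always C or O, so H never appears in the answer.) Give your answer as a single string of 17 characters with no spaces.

State after each event:
  event#1 t=0ms outcome=S: state=CLOSED
  event#2 t=1ms outcome=F: state=CLOSED
  event#3 t=2ms outcome=F: state=CLOSED
  event#4 t=5ms outcome=F: state=OPEN
  event#5 t=6ms outcome=F: state=OPEN
  event#6 t=7ms outcome=S: state=OPEN
  event#7 t=10ms outcome=S: state=CLOSED
  event#8 t=13ms outcome=F: state=CLOSED
  event#9 t=15ms outcome=F: state=CLOSED
  event#10 t=16ms outcome=F: state=OPEN
  event#11 t=20ms outcome=S: state=OPEN
  event#12 t=22ms outcome=F: state=OPEN
  event#13 t=25ms outcome=S: state=OPEN
  event#14 t=29ms outcome=F: state=OPEN
  event#15 t=32ms outcome=S: state=OPEN
  event#16 t=36ms outcome=S: state=CLOSED
  event#17 t=37ms outcome=S: state=CLOSED

Answer: CCCOOOCCCOOOOOOCC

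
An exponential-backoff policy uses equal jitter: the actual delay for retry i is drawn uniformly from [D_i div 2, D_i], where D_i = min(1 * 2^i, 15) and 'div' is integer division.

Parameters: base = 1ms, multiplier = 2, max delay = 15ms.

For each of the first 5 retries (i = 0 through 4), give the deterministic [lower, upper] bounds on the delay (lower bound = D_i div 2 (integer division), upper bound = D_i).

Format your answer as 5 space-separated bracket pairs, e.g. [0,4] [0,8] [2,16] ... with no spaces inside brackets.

Answer: [0,1] [1,2] [2,4] [4,8] [7,15]

Derivation:
Computing bounds per retry:
  i=0: D_i=min(1*2^0,15)=1, bounds=[0,1]
  i=1: D_i=min(1*2^1,15)=2, bounds=[1,2]
  i=2: D_i=min(1*2^2,15)=4, bounds=[2,4]
  i=3: D_i=min(1*2^3,15)=8, bounds=[4,8]
  i=4: D_i=min(1*2^4,15)=15, bounds=[7,15]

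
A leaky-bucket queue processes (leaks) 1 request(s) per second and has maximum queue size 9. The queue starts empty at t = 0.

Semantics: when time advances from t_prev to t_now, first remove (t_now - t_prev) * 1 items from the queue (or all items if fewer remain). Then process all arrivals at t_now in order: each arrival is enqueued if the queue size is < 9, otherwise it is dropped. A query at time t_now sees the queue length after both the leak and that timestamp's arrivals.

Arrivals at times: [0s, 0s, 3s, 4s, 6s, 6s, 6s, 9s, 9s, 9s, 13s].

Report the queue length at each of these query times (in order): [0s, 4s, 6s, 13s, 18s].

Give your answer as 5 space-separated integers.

Queue lengths at query times:
  query t=0s: backlog = 2
  query t=4s: backlog = 1
  query t=6s: backlog = 3
  query t=13s: backlog = 1
  query t=18s: backlog = 0

Answer: 2 1 3 1 0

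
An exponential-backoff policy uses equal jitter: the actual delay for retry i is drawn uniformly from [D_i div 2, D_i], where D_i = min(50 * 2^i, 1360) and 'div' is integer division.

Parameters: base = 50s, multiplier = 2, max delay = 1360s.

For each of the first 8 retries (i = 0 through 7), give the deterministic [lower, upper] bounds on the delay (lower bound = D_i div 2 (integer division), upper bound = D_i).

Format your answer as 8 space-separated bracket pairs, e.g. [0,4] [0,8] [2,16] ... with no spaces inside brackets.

Answer: [25,50] [50,100] [100,200] [200,400] [400,800] [680,1360] [680,1360] [680,1360]

Derivation:
Computing bounds per retry:
  i=0: D_i=min(50*2^0,1360)=50, bounds=[25,50]
  i=1: D_i=min(50*2^1,1360)=100, bounds=[50,100]
  i=2: D_i=min(50*2^2,1360)=200, bounds=[100,200]
  i=3: D_i=min(50*2^3,1360)=400, bounds=[200,400]
  i=4: D_i=min(50*2^4,1360)=800, bounds=[400,800]
  i=5: D_i=min(50*2^5,1360)=1360, bounds=[680,1360]
  i=6: D_i=min(50*2^6,1360)=1360, bounds=[680,1360]
  i=7: D_i=min(50*2^7,1360)=1360, bounds=[680,1360]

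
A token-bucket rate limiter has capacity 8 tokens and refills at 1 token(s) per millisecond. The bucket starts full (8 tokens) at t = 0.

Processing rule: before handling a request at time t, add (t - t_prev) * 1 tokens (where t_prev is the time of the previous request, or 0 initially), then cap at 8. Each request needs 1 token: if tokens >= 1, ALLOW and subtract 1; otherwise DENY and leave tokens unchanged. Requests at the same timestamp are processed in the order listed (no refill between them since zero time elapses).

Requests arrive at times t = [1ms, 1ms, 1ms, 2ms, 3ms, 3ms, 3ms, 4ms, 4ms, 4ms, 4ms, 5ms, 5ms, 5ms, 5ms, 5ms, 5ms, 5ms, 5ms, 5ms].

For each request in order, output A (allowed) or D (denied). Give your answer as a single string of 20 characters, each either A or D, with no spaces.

Answer: AAAAAAAAAAAADDDDDDDD

Derivation:
Simulating step by step:
  req#1 t=1ms: ALLOW
  req#2 t=1ms: ALLOW
  req#3 t=1ms: ALLOW
  req#4 t=2ms: ALLOW
  req#5 t=3ms: ALLOW
  req#6 t=3ms: ALLOW
  req#7 t=3ms: ALLOW
  req#8 t=4ms: ALLOW
  req#9 t=4ms: ALLOW
  req#10 t=4ms: ALLOW
  req#11 t=4ms: ALLOW
  req#12 t=5ms: ALLOW
  req#13 t=5ms: DENY
  req#14 t=5ms: DENY
  req#15 t=5ms: DENY
  req#16 t=5ms: DENY
  req#17 t=5ms: DENY
  req#18 t=5ms: DENY
  req#19 t=5ms: DENY
  req#20 t=5ms: DENY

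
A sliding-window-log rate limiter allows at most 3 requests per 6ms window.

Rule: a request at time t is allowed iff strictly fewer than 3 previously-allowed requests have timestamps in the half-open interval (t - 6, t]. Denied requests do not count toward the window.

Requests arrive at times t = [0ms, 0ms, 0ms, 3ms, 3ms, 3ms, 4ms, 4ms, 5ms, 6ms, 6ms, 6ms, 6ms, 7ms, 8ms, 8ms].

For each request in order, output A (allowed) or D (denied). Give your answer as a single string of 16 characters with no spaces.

Tracking allowed requests in the window:
  req#1 t=0ms: ALLOW
  req#2 t=0ms: ALLOW
  req#3 t=0ms: ALLOW
  req#4 t=3ms: DENY
  req#5 t=3ms: DENY
  req#6 t=3ms: DENY
  req#7 t=4ms: DENY
  req#8 t=4ms: DENY
  req#9 t=5ms: DENY
  req#10 t=6ms: ALLOW
  req#11 t=6ms: ALLOW
  req#12 t=6ms: ALLOW
  req#13 t=6ms: DENY
  req#14 t=7ms: DENY
  req#15 t=8ms: DENY
  req#16 t=8ms: DENY

Answer: AAADDDDDDAAADDDD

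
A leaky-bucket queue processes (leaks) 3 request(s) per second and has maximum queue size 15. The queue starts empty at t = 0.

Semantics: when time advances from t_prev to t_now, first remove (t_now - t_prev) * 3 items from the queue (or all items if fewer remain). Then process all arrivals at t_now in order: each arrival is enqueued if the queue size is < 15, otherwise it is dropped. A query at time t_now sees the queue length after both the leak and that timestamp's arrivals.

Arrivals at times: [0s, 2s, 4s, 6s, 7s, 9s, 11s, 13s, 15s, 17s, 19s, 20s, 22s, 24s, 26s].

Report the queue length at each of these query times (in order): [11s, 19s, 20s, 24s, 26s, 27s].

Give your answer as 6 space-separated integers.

Answer: 1 1 1 1 1 0

Derivation:
Queue lengths at query times:
  query t=11s: backlog = 1
  query t=19s: backlog = 1
  query t=20s: backlog = 1
  query t=24s: backlog = 1
  query t=26s: backlog = 1
  query t=27s: backlog = 0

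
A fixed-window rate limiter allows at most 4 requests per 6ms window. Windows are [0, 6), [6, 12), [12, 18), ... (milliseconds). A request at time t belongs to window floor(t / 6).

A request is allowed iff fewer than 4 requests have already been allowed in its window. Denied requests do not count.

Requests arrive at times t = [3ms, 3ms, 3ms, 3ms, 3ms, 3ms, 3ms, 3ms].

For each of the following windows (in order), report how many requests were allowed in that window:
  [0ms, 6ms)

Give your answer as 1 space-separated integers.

Answer: 4

Derivation:
Processing requests:
  req#1 t=3ms (window 0): ALLOW
  req#2 t=3ms (window 0): ALLOW
  req#3 t=3ms (window 0): ALLOW
  req#4 t=3ms (window 0): ALLOW
  req#5 t=3ms (window 0): DENY
  req#6 t=3ms (window 0): DENY
  req#7 t=3ms (window 0): DENY
  req#8 t=3ms (window 0): DENY

Allowed counts by window: 4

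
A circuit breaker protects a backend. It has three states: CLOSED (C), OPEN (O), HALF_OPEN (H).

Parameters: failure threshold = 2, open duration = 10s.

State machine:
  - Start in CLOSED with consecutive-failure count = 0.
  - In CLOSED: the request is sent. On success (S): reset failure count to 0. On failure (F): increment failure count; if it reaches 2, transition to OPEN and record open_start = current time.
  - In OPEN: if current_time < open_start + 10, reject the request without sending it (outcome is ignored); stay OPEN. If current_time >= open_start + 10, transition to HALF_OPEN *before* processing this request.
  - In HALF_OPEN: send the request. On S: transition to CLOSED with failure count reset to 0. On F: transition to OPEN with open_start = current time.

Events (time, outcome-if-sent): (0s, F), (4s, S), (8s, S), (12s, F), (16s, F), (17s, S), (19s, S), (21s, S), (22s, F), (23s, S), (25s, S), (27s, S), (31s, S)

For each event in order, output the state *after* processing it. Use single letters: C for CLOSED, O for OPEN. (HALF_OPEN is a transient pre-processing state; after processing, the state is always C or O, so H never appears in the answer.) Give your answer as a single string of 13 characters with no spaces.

State after each event:
  event#1 t=0s outcome=F: state=CLOSED
  event#2 t=4s outcome=S: state=CLOSED
  event#3 t=8s outcome=S: state=CLOSED
  event#4 t=12s outcome=F: state=CLOSED
  event#5 t=16s outcome=F: state=OPEN
  event#6 t=17s outcome=S: state=OPEN
  event#7 t=19s outcome=S: state=OPEN
  event#8 t=21s outcome=S: state=OPEN
  event#9 t=22s outcome=F: state=OPEN
  event#10 t=23s outcome=S: state=OPEN
  event#11 t=25s outcome=S: state=OPEN
  event#12 t=27s outcome=S: state=CLOSED
  event#13 t=31s outcome=S: state=CLOSED

Answer: CCCCOOOOOOOCC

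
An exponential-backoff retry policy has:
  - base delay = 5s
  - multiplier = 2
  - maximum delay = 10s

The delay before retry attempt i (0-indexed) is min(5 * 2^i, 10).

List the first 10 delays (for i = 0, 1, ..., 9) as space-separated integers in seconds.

Computing each delay:
  i=0: min(5*2^0, 10) = 5
  i=1: min(5*2^1, 10) = 10
  i=2: min(5*2^2, 10) = 10
  i=3: min(5*2^3, 10) = 10
  i=4: min(5*2^4, 10) = 10
  i=5: min(5*2^5, 10) = 10
  i=6: min(5*2^6, 10) = 10
  i=7: min(5*2^7, 10) = 10
  i=8: min(5*2^8, 10) = 10
  i=9: min(5*2^9, 10) = 10

Answer: 5 10 10 10 10 10 10 10 10 10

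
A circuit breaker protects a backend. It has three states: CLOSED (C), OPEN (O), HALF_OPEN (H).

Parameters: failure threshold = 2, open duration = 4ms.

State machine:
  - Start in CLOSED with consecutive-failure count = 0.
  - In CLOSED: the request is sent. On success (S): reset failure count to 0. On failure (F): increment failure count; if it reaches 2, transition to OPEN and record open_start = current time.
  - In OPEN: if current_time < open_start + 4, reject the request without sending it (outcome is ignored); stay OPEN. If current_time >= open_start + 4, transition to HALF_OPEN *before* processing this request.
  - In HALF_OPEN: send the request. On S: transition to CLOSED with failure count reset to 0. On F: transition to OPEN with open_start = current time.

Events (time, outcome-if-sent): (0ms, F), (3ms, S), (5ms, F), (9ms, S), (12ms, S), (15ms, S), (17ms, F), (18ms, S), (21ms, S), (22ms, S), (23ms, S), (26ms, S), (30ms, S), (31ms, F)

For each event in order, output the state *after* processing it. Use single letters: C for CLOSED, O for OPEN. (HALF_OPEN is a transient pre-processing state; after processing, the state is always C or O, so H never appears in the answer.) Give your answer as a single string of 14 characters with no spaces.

State after each event:
  event#1 t=0ms outcome=F: state=CLOSED
  event#2 t=3ms outcome=S: state=CLOSED
  event#3 t=5ms outcome=F: state=CLOSED
  event#4 t=9ms outcome=S: state=CLOSED
  event#5 t=12ms outcome=S: state=CLOSED
  event#6 t=15ms outcome=S: state=CLOSED
  event#7 t=17ms outcome=F: state=CLOSED
  event#8 t=18ms outcome=S: state=CLOSED
  event#9 t=21ms outcome=S: state=CLOSED
  event#10 t=22ms outcome=S: state=CLOSED
  event#11 t=23ms outcome=S: state=CLOSED
  event#12 t=26ms outcome=S: state=CLOSED
  event#13 t=30ms outcome=S: state=CLOSED
  event#14 t=31ms outcome=F: state=CLOSED

Answer: CCCCCCCCCCCCCC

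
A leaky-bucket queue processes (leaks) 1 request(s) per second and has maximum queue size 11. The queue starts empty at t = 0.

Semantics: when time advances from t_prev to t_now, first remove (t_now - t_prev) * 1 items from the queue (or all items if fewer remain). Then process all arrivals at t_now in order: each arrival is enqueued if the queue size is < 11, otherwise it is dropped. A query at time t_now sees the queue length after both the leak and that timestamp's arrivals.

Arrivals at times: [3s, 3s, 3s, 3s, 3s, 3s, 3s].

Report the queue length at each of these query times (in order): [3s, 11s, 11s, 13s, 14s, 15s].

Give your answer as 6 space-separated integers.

Queue lengths at query times:
  query t=3s: backlog = 7
  query t=11s: backlog = 0
  query t=11s: backlog = 0
  query t=13s: backlog = 0
  query t=14s: backlog = 0
  query t=15s: backlog = 0

Answer: 7 0 0 0 0 0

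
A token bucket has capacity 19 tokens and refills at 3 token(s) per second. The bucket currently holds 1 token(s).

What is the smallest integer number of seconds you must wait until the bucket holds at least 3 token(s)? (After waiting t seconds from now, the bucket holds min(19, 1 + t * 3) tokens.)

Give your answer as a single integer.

Answer: 1

Derivation:
Need 1 + t * 3 >= 3, so t >= 2/3.
Smallest integer t = ceil(2/3) = 1.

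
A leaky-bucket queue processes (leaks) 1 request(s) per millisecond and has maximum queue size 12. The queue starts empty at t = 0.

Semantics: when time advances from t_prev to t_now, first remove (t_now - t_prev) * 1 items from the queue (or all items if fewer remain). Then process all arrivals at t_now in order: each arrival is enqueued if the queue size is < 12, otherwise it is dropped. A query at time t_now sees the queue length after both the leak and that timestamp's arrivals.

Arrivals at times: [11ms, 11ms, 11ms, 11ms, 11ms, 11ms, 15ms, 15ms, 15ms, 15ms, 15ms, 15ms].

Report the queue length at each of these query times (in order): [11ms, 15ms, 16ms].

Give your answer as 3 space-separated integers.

Answer: 6 8 7

Derivation:
Queue lengths at query times:
  query t=11ms: backlog = 6
  query t=15ms: backlog = 8
  query t=16ms: backlog = 7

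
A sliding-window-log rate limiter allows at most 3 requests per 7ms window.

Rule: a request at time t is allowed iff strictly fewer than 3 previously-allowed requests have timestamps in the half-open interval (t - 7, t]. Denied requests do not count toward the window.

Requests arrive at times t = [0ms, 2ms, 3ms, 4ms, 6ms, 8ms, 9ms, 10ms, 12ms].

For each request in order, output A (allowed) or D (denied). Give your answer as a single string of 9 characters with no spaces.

Answer: AAADDAAAD

Derivation:
Tracking allowed requests in the window:
  req#1 t=0ms: ALLOW
  req#2 t=2ms: ALLOW
  req#3 t=3ms: ALLOW
  req#4 t=4ms: DENY
  req#5 t=6ms: DENY
  req#6 t=8ms: ALLOW
  req#7 t=9ms: ALLOW
  req#8 t=10ms: ALLOW
  req#9 t=12ms: DENY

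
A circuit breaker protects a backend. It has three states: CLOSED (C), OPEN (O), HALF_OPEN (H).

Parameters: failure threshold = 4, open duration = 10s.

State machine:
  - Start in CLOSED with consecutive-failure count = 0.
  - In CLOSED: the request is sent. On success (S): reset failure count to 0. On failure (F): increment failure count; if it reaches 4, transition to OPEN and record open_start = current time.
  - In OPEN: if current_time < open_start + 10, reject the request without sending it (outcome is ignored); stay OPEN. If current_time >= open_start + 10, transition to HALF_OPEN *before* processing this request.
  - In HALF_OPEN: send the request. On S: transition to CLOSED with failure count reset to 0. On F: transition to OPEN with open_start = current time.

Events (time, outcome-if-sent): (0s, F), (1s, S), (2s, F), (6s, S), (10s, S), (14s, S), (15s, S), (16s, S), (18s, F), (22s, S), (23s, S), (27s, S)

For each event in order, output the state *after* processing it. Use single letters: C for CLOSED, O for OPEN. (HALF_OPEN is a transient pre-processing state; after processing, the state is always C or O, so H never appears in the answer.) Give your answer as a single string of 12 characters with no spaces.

State after each event:
  event#1 t=0s outcome=F: state=CLOSED
  event#2 t=1s outcome=S: state=CLOSED
  event#3 t=2s outcome=F: state=CLOSED
  event#4 t=6s outcome=S: state=CLOSED
  event#5 t=10s outcome=S: state=CLOSED
  event#6 t=14s outcome=S: state=CLOSED
  event#7 t=15s outcome=S: state=CLOSED
  event#8 t=16s outcome=S: state=CLOSED
  event#9 t=18s outcome=F: state=CLOSED
  event#10 t=22s outcome=S: state=CLOSED
  event#11 t=23s outcome=S: state=CLOSED
  event#12 t=27s outcome=S: state=CLOSED

Answer: CCCCCCCCCCCC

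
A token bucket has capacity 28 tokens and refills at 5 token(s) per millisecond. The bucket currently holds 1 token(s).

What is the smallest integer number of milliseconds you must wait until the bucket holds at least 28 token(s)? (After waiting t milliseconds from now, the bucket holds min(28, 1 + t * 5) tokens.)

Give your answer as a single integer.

Answer: 6

Derivation:
Need 1 + t * 5 >= 28, so t >= 27/5.
Smallest integer t = ceil(27/5) = 6.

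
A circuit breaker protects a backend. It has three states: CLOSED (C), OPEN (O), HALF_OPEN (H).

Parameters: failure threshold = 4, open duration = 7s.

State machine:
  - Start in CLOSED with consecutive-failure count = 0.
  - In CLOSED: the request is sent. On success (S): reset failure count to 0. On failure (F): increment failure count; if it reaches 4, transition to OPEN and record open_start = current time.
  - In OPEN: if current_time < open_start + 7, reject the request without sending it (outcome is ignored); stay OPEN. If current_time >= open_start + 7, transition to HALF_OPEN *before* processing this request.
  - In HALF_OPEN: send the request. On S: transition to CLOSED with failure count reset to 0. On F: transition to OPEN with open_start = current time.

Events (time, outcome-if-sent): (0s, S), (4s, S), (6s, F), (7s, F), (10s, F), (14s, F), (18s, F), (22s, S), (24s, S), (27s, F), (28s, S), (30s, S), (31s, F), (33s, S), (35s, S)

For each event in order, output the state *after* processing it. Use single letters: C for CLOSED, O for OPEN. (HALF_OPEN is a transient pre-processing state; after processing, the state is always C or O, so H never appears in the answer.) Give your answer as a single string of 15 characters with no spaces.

State after each event:
  event#1 t=0s outcome=S: state=CLOSED
  event#2 t=4s outcome=S: state=CLOSED
  event#3 t=6s outcome=F: state=CLOSED
  event#4 t=7s outcome=F: state=CLOSED
  event#5 t=10s outcome=F: state=CLOSED
  event#6 t=14s outcome=F: state=OPEN
  event#7 t=18s outcome=F: state=OPEN
  event#8 t=22s outcome=S: state=CLOSED
  event#9 t=24s outcome=S: state=CLOSED
  event#10 t=27s outcome=F: state=CLOSED
  event#11 t=28s outcome=S: state=CLOSED
  event#12 t=30s outcome=S: state=CLOSED
  event#13 t=31s outcome=F: state=CLOSED
  event#14 t=33s outcome=S: state=CLOSED
  event#15 t=35s outcome=S: state=CLOSED

Answer: CCCCCOOCCCCCCCC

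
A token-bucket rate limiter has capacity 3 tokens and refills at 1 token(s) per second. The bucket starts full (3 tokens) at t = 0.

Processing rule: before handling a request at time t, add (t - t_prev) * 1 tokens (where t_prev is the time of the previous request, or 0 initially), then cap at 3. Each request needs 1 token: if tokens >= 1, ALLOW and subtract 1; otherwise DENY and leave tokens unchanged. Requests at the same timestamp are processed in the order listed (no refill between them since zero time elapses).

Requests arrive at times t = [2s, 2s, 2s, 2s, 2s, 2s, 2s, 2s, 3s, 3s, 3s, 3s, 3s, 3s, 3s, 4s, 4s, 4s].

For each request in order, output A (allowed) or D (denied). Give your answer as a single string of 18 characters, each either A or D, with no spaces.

Simulating step by step:
  req#1 t=2s: ALLOW
  req#2 t=2s: ALLOW
  req#3 t=2s: ALLOW
  req#4 t=2s: DENY
  req#5 t=2s: DENY
  req#6 t=2s: DENY
  req#7 t=2s: DENY
  req#8 t=2s: DENY
  req#9 t=3s: ALLOW
  req#10 t=3s: DENY
  req#11 t=3s: DENY
  req#12 t=3s: DENY
  req#13 t=3s: DENY
  req#14 t=3s: DENY
  req#15 t=3s: DENY
  req#16 t=4s: ALLOW
  req#17 t=4s: DENY
  req#18 t=4s: DENY

Answer: AAADDDDDADDDDDDADD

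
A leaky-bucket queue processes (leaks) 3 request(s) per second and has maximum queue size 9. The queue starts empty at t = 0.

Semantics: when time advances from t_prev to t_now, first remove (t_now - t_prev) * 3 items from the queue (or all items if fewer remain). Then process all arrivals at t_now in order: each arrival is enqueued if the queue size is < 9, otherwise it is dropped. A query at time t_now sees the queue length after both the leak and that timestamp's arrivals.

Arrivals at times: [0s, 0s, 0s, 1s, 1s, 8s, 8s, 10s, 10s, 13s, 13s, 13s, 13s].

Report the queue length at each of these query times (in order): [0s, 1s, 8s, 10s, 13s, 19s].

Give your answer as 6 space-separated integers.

Queue lengths at query times:
  query t=0s: backlog = 3
  query t=1s: backlog = 2
  query t=8s: backlog = 2
  query t=10s: backlog = 2
  query t=13s: backlog = 4
  query t=19s: backlog = 0

Answer: 3 2 2 2 4 0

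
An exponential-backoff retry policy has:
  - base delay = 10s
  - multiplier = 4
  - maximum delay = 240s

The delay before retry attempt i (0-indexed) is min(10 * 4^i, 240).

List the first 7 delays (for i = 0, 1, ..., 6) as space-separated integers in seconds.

Computing each delay:
  i=0: min(10*4^0, 240) = 10
  i=1: min(10*4^1, 240) = 40
  i=2: min(10*4^2, 240) = 160
  i=3: min(10*4^3, 240) = 240
  i=4: min(10*4^4, 240) = 240
  i=5: min(10*4^5, 240) = 240
  i=6: min(10*4^6, 240) = 240

Answer: 10 40 160 240 240 240 240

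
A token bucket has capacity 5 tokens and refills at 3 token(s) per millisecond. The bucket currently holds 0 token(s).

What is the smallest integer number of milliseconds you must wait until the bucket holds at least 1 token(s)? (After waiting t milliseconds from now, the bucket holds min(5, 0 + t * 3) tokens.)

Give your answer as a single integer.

Need 0 + t * 3 >= 1, so t >= 1/3.
Smallest integer t = ceil(1/3) = 1.

Answer: 1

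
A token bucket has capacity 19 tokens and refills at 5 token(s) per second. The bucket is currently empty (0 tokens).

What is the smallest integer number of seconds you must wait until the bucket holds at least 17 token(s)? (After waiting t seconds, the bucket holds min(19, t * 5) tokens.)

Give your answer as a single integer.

Answer: 4

Derivation:
Need t * 5 >= 17, so t >= 17/5.
Smallest integer t = ceil(17/5) = 4.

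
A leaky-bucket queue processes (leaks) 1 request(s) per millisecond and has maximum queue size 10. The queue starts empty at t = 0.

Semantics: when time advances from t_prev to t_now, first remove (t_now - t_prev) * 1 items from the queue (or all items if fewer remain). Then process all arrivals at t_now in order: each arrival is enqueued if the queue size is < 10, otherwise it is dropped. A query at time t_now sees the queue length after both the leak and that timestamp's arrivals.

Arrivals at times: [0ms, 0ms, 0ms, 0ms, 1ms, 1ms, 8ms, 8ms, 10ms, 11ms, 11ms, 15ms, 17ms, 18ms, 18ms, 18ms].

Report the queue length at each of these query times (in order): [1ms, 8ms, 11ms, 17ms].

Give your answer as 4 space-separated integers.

Queue lengths at query times:
  query t=1ms: backlog = 5
  query t=8ms: backlog = 2
  query t=11ms: backlog = 2
  query t=17ms: backlog = 1

Answer: 5 2 2 1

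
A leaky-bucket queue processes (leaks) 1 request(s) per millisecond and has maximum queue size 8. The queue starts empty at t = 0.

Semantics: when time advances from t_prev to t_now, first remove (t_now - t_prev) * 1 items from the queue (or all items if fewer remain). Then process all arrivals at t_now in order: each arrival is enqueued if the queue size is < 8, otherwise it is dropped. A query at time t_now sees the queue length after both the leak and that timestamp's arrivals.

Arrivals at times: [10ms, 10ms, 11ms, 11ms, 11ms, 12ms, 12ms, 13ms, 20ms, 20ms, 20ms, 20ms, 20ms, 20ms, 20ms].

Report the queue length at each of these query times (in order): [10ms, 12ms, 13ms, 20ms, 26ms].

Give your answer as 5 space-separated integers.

Answer: 2 5 5 7 1

Derivation:
Queue lengths at query times:
  query t=10ms: backlog = 2
  query t=12ms: backlog = 5
  query t=13ms: backlog = 5
  query t=20ms: backlog = 7
  query t=26ms: backlog = 1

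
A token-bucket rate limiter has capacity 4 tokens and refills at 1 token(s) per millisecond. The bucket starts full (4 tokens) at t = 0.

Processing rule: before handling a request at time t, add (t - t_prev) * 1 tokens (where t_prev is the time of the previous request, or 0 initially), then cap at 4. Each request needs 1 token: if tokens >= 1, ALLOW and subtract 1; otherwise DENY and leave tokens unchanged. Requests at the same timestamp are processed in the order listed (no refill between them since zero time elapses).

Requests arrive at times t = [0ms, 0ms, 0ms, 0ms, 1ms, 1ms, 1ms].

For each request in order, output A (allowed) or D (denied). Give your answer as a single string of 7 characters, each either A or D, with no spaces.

Answer: AAAAADD

Derivation:
Simulating step by step:
  req#1 t=0ms: ALLOW
  req#2 t=0ms: ALLOW
  req#3 t=0ms: ALLOW
  req#4 t=0ms: ALLOW
  req#5 t=1ms: ALLOW
  req#6 t=1ms: DENY
  req#7 t=1ms: DENY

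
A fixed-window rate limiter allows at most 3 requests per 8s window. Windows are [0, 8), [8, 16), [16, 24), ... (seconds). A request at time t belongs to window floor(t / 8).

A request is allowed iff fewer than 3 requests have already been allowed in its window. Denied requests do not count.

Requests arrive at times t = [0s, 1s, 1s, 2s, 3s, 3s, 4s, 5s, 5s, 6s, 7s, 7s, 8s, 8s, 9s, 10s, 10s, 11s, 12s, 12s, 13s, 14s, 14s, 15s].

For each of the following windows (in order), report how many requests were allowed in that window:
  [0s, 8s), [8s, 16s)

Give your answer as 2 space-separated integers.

Processing requests:
  req#1 t=0s (window 0): ALLOW
  req#2 t=1s (window 0): ALLOW
  req#3 t=1s (window 0): ALLOW
  req#4 t=2s (window 0): DENY
  req#5 t=3s (window 0): DENY
  req#6 t=3s (window 0): DENY
  req#7 t=4s (window 0): DENY
  req#8 t=5s (window 0): DENY
  req#9 t=5s (window 0): DENY
  req#10 t=6s (window 0): DENY
  req#11 t=7s (window 0): DENY
  req#12 t=7s (window 0): DENY
  req#13 t=8s (window 1): ALLOW
  req#14 t=8s (window 1): ALLOW
  req#15 t=9s (window 1): ALLOW
  req#16 t=10s (window 1): DENY
  req#17 t=10s (window 1): DENY
  req#18 t=11s (window 1): DENY
  req#19 t=12s (window 1): DENY
  req#20 t=12s (window 1): DENY
  req#21 t=13s (window 1): DENY
  req#22 t=14s (window 1): DENY
  req#23 t=14s (window 1): DENY
  req#24 t=15s (window 1): DENY

Allowed counts by window: 3 3

Answer: 3 3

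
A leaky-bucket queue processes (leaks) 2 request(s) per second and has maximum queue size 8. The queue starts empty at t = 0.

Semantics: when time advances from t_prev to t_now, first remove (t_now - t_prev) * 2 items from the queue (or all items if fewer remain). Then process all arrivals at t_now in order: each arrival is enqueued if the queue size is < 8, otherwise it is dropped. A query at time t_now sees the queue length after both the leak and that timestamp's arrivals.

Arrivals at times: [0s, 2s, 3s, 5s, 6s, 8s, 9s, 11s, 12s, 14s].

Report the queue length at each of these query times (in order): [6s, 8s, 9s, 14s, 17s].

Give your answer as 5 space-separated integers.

Answer: 1 1 1 1 0

Derivation:
Queue lengths at query times:
  query t=6s: backlog = 1
  query t=8s: backlog = 1
  query t=9s: backlog = 1
  query t=14s: backlog = 1
  query t=17s: backlog = 0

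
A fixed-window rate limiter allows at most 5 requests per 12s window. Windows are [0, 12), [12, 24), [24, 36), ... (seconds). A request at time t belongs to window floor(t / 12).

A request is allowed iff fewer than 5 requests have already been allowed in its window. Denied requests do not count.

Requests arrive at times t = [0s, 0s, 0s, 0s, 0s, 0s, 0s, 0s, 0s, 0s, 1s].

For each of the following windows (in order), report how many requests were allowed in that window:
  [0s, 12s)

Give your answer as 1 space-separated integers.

Processing requests:
  req#1 t=0s (window 0): ALLOW
  req#2 t=0s (window 0): ALLOW
  req#3 t=0s (window 0): ALLOW
  req#4 t=0s (window 0): ALLOW
  req#5 t=0s (window 0): ALLOW
  req#6 t=0s (window 0): DENY
  req#7 t=0s (window 0): DENY
  req#8 t=0s (window 0): DENY
  req#9 t=0s (window 0): DENY
  req#10 t=0s (window 0): DENY
  req#11 t=1s (window 0): DENY

Allowed counts by window: 5

Answer: 5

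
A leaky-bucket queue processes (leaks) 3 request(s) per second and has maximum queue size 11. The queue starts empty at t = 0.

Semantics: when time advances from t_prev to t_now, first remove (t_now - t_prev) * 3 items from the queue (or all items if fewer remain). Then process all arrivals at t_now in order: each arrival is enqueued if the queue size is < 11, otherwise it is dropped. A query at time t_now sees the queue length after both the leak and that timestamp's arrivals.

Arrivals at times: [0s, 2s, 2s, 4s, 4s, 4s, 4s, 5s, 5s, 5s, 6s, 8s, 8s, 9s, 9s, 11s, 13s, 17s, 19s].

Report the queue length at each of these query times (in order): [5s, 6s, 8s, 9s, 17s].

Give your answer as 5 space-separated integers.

Queue lengths at query times:
  query t=5s: backlog = 4
  query t=6s: backlog = 2
  query t=8s: backlog = 2
  query t=9s: backlog = 2
  query t=17s: backlog = 1

Answer: 4 2 2 2 1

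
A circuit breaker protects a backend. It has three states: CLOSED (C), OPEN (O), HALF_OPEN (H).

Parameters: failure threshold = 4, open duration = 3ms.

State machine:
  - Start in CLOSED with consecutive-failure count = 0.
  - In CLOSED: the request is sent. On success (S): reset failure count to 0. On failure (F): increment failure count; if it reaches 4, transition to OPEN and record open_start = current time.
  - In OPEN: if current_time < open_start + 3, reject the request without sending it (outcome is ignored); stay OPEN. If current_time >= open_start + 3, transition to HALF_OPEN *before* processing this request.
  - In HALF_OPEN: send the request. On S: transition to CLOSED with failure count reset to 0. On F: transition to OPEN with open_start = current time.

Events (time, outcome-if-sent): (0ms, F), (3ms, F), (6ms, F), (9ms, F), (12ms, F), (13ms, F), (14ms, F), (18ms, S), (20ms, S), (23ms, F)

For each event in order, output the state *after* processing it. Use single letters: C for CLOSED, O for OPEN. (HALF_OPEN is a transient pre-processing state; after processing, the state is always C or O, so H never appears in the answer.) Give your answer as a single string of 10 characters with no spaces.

State after each event:
  event#1 t=0ms outcome=F: state=CLOSED
  event#2 t=3ms outcome=F: state=CLOSED
  event#3 t=6ms outcome=F: state=CLOSED
  event#4 t=9ms outcome=F: state=OPEN
  event#5 t=12ms outcome=F: state=OPEN
  event#6 t=13ms outcome=F: state=OPEN
  event#7 t=14ms outcome=F: state=OPEN
  event#8 t=18ms outcome=S: state=CLOSED
  event#9 t=20ms outcome=S: state=CLOSED
  event#10 t=23ms outcome=F: state=CLOSED

Answer: CCCOOOOCCC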